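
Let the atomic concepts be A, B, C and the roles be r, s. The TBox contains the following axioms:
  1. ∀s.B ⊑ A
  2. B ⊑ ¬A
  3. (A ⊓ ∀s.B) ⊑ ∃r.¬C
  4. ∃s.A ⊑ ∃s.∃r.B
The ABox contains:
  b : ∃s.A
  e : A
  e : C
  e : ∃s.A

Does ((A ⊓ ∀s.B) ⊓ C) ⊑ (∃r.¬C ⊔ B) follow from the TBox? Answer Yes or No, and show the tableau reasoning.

1. ((A ⊓ ∀s.B) ⊓ C) ⊑ (∃r.¬C ⊔ B)  ⇔  (((A ⊓ ∀s.B) ⊓ C) ⊓ (∀r.C ⊓ ¬B)) unsat w.r.t. T
   all branches close; clash {C, ¬C} at an ∃-successor
2. Hence ((A ⊓ ∀s.B) ⊓ C) ⊑ (∃r.¬C ⊔ B): entailed.

Yes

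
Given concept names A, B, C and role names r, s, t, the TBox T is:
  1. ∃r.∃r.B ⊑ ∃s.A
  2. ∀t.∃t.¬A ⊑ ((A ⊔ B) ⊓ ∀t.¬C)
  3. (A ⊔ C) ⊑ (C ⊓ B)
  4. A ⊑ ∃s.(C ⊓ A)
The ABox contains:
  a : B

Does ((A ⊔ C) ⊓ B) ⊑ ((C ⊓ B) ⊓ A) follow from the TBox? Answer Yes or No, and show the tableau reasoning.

No

1. ((A ⊔ C) ⊓ B) ⊑ ((C ⊓ B) ⊓ A)  ⇔  (((A ⊔ C) ⊓ B) ⊓ ((¬C ⊔ ¬B) ⊔ ¬A)) unsat w.r.t. T
   apply at x₀: (A ⊔ C)⊑(C ⊓ B)
   open: L(x₀) ⊇ {B, C, ¬A, ∀r.∀r.¬B, ∃t.∀t.A} (+ ∃-successors)
2. Hence ((A ⊔ C) ⊓ B) ⊑ ((C ⊓ B) ⊓ A): not entailed.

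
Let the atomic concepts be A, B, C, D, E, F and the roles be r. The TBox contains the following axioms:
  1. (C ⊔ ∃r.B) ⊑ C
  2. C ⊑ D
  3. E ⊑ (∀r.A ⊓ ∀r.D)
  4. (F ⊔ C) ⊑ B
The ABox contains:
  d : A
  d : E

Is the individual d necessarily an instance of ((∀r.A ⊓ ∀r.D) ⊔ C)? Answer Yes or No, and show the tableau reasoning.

Yes

1. d : ((∀r.A ⊓ ∀r.D) ⊔ C)?  L(d) = {A, E} ∪ {((∃r.¬A ⊔ ∃r.¬D) ⊓ ¬C)}
   clash {C, ¬C} at d — d ∈ ((∀r.A ⊓ ∀r.D) ⊔ C)
2. Hence d : ((∀r.A ⊓ ∀r.D) ⊔ C): entailed.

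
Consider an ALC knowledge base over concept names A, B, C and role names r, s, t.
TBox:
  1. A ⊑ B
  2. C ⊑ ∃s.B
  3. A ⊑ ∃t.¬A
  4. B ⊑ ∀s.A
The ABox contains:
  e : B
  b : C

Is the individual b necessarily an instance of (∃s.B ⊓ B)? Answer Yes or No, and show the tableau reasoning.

1. b : (∃s.B ⊓ B)?  L(b) = {C} ∪ {(∀s.¬B ⊔ ¬B)}
   apply at b: C⊑∃s.B
   open: L(b) ⊇ {C, ¬A, ¬B, ∃s.B} (+ ∃-successors) — b ∉ (∃s.B ⊓ B) possible
2. Hence b : (∃s.B ⊓ B): not entailed.

No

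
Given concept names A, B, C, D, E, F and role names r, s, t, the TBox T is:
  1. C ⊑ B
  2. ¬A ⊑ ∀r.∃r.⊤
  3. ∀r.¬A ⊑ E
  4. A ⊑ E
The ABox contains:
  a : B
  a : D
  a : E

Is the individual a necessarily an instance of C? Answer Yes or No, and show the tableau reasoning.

No

1. a : C?  L(a) = {B, D, E} ∪ {¬C}
   open: L(a) ⊇ {A, B, D, E, ¬C} — a ∉ C possible
2. Hence a : C: not entailed.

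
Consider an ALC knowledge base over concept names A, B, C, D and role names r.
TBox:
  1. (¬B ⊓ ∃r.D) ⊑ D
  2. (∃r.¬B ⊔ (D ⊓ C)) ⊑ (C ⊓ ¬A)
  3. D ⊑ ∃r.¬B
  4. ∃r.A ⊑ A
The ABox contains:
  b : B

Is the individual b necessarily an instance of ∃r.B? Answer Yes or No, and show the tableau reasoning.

1. b : ∃r.B?  L(b) = {B} ∪ {∀r.¬B}
   open: L(b) ⊇ {B, ¬D, ∀r.B, ∀r.¬A, ∀r.¬B} — b ∉ ∃r.B possible
2. Hence b : ∃r.B: not entailed.

No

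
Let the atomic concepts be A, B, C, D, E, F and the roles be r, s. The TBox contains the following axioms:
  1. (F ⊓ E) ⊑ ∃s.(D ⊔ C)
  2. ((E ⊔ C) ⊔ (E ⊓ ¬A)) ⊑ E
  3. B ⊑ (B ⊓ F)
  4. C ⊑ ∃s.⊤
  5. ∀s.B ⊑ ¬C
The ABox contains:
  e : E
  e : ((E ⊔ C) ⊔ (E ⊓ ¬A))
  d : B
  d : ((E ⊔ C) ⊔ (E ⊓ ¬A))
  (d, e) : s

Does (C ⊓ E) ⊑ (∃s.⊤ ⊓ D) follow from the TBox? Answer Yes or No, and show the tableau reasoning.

1. (C ⊓ E) ⊑ (∃s.⊤ ⊓ D)  ⇔  ((C ⊓ E) ⊓ (∀s.⊥ ⊔ ¬D)) unsat w.r.t. T
   apply at x₀: C⊑∃s.⊤
   open: L(x₀) ⊇ {C, E, ¬B, ¬D, ¬F, …} (+ ∃-successors)
2. Hence (C ⊓ E) ⊑ (∃s.⊤ ⊓ D): not entailed.

No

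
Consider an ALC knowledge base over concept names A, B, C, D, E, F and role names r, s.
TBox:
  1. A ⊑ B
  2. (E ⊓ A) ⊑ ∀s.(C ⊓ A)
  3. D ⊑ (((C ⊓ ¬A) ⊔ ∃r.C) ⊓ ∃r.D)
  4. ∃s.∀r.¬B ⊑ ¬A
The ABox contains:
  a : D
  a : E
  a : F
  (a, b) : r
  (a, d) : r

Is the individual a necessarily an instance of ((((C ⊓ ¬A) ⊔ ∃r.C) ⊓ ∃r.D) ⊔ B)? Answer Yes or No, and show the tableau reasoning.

1. a : ((((C ⊓ ¬A) ⊔ ∃r.C) ⊓ ∃r.D) ⊔ B)?  L(a) = {D, E, F} ∪ {((((¬C ⊔ A) ⊓ ∀r.¬C) ⊔ ∀r.¬D) ⊓ ¬B)}
   clash {B, ¬B} at a — a ∈ ((((C ⊓ ¬A) ⊔ ∃r.C) ⊓ ∃r.D) ⊔ B)
2. Hence a : ((((C ⊓ ¬A) ⊔ ∃r.C) ⊓ ∃r.D) ⊔ B): entailed.

Yes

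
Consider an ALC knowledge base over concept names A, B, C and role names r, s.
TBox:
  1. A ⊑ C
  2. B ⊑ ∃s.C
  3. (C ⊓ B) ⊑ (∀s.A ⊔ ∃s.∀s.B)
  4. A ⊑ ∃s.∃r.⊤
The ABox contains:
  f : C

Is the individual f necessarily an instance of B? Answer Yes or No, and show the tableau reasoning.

No

1. f : B?  L(f) = {C} ∪ {¬B}
   open: L(f) ⊇ {C, ¬A, ¬B} — f ∉ B possible
2. Hence f : B: not entailed.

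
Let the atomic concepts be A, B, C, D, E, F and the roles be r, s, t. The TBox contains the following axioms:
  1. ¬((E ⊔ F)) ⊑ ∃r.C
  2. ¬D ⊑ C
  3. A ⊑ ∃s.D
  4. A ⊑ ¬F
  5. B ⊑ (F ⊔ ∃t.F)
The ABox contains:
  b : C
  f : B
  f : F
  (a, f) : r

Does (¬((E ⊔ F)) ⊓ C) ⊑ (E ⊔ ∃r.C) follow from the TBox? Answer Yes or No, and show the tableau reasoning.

Yes

1. (¬((E ⊔ F)) ⊓ C) ⊑ (E ⊔ ∃r.C)  ⇔  (((¬E ⊓ ¬F) ⊓ C) ⊓ (¬E ⊓ ∀r.¬C)) unsat w.r.t. T
   all branches close; clash {C, ¬C} at an ∃-successor
2. Hence (¬((E ⊔ F)) ⊓ C) ⊑ (E ⊔ ∃r.C): entailed.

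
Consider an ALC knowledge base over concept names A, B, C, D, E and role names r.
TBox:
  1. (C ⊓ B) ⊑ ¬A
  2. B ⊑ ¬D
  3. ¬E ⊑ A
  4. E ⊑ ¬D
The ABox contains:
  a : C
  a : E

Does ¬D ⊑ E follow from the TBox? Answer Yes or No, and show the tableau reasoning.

No

1. ¬D ⊑ E  ⇔  (¬D ⊓ ¬E) unsat w.r.t. T
   apply at x₀: ¬E⊑A
   open: L(x₀) ⊇ {A, ¬C, ¬D, ¬E}
2. Hence ¬D ⊑ E: not entailed.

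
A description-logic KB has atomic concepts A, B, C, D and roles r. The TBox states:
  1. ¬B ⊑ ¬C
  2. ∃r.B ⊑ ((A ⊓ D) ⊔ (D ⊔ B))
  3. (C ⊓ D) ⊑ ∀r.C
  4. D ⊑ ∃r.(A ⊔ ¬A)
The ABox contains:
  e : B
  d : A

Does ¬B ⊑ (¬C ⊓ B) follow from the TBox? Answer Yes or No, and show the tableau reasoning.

No

1. ¬B ⊑ (¬C ⊓ B)  ⇔  (¬B ⊓ (C ⊔ ¬B)) unsat w.r.t. T
   apply at x₀: ¬B⊑¬C
   open: L(x₀) ⊇ {¬B, ¬C, ¬D, ∀r.¬B}
2. Hence ¬B ⊑ (¬C ⊓ B): not entailed.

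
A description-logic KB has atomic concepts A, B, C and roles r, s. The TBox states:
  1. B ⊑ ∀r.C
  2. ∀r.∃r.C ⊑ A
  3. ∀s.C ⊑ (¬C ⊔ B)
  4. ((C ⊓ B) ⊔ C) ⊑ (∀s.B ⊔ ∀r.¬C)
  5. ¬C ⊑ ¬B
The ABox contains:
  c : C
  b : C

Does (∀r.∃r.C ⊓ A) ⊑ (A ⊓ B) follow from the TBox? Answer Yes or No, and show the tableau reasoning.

1. (∀r.∃r.C ⊓ A) ⊑ (A ⊓ B)  ⇔  ((∀r.∃r.C ⊓ A) ⊓ (¬A ⊔ ¬B)) unsat w.r.t. T
   open: L(x₀) ⊇ {A, C, ¬B, ∀r.¬C, ∀r.∃r.C, …} (+ ∃-successors)
2. Hence (∀r.∃r.C ⊓ A) ⊑ (A ⊓ B): not entailed.

No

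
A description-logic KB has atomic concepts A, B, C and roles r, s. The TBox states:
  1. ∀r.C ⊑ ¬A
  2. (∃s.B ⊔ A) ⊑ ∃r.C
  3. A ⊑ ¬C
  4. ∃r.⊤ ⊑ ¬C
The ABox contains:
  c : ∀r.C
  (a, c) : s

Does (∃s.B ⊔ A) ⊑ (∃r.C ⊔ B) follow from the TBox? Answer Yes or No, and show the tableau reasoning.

Yes

1. (∃s.B ⊔ A) ⊑ (∃r.C ⊔ B)  ⇔  ((∃s.B ⊔ A) ⊓ (∀r.¬C ⊓ ¬B)) unsat w.r.t. T
   all branches close; clash {A, ¬A} at x₀
2. Hence (∃s.B ⊔ A) ⊑ (∃r.C ⊔ B): entailed.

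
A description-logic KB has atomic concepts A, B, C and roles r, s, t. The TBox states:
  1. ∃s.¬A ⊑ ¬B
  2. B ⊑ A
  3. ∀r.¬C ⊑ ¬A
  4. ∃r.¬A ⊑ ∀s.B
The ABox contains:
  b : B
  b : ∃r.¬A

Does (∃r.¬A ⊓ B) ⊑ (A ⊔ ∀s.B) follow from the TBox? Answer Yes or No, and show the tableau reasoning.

Yes

1. (∃r.¬A ⊓ B) ⊑ (A ⊔ ∀s.B)  ⇔  ((∃r.¬A ⊓ B) ⊓ (¬A ⊓ ∃s.¬B)) unsat w.r.t. T
   all branches close; clash {A, ¬A} at x₀
2. Hence (∃r.¬A ⊓ B) ⊑ (A ⊔ ∀s.B): entailed.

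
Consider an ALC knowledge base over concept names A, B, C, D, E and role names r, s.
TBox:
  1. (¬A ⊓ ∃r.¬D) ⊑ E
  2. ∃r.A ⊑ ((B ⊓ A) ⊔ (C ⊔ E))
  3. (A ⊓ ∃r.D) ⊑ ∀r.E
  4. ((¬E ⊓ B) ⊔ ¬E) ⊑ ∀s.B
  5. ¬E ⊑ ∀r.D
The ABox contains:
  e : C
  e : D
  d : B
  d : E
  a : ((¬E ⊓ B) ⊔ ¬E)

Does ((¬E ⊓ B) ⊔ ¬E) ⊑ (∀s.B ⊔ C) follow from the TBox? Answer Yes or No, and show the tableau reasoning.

1. ((¬E ⊓ B) ⊔ ¬E) ⊑ (∀s.B ⊔ C)  ⇔  (((¬E ⊓ B) ⊔ ¬E) ⊓ (∃s.¬B ⊓ ¬C)) unsat w.r.t. T
   all branches close; clash {E, ¬E} at x₀
2. Hence ((¬E ⊓ B) ⊔ ¬E) ⊑ (∀s.B ⊔ C): entailed.

Yes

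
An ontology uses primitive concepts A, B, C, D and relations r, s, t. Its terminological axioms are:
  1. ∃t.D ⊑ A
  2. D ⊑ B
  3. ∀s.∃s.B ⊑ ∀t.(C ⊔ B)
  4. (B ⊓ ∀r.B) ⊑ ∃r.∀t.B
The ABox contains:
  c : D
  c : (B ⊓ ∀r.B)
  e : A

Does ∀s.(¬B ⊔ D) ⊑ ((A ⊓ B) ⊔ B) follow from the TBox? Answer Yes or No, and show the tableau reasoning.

1. ∀s.(¬B ⊔ D) ⊑ ((A ⊓ B) ⊔ B)  ⇔  (∀s.(¬B ⊔ D) ⊓ ((¬A ⊔ ¬B) ⊓ ¬B)) unsat w.r.t. T
   open: L(x₀) ⊇ {¬B, ¬D, ∀s.(¬B ⊔ D), ∀t.¬D, ∃s.∀s.¬B} (+ ∃-successors)
2. Hence ∀s.(¬B ⊔ D) ⊑ ((A ⊓ B) ⊔ B): not entailed.

No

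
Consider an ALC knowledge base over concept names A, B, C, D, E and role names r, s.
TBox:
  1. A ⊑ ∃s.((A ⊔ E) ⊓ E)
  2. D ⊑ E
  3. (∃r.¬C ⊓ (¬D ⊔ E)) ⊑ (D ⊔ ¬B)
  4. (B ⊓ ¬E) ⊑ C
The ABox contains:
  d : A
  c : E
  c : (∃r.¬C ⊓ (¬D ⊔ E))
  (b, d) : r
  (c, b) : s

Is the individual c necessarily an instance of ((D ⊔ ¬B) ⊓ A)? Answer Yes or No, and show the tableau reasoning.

1. c : ((D ⊔ ¬B) ⊓ A)?  L(c) = {E, (∃r.¬C ⊓ (¬D ⊔ E))} ∪ {((¬D ⊓ B) ⊔ ¬A)}
   apply at c: (∃r.¬C ⊓ (¬D ⊔ E))⊑(D ⊔ ¬B)
   open: L(c) ⊇ {D, E, ¬A, ∃r.¬C} (+ ∃-successors) — c ∉ ((D ⊔ ¬B) ⊓ A) possible
2. Hence c : ((D ⊔ ¬B) ⊓ A): not entailed.

No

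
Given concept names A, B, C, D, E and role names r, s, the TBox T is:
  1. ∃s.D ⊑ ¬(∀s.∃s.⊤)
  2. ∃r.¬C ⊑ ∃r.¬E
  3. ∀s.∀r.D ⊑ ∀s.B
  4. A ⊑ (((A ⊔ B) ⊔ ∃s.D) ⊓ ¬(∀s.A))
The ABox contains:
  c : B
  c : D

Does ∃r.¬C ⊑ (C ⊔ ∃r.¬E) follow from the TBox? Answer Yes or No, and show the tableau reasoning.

1. ∃r.¬C ⊑ (C ⊔ ∃r.¬E)  ⇔  (∃r.¬C ⊓ (¬C ⊓ ∀r.E)) unsat w.r.t. T
   all branches close; clash {E, ¬E} at an ∃-successor
2. Hence ∃r.¬C ⊑ (C ⊔ ∃r.¬E): entailed.

Yes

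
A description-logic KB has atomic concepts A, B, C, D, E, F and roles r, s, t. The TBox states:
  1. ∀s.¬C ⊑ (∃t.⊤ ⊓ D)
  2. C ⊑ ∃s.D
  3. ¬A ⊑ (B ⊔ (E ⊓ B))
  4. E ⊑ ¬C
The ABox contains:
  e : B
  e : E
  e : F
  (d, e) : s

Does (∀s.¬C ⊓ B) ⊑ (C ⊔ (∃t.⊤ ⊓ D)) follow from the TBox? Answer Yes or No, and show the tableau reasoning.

1. (∀s.¬C ⊓ B) ⊑ (C ⊔ (∃t.⊤ ⊓ D))  ⇔  ((∀s.¬C ⊓ B) ⊓ (¬C ⊓ (∀t.⊥ ⊔ ¬D))) unsat w.r.t. T
   all branches close; clash {D, ¬D} at x₀
2. Hence (∀s.¬C ⊓ B) ⊑ (C ⊔ (∃t.⊤ ⊓ D)): entailed.

Yes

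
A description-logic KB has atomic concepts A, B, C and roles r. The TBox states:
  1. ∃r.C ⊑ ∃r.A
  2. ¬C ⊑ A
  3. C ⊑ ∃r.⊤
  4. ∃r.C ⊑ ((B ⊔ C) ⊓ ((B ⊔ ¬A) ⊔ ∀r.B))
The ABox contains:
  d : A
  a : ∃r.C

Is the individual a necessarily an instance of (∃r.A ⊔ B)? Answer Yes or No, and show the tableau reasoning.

1. a : (∃r.A ⊔ B)?  L(a) = {∃r.C} ∪ {(∀r.¬A ⊓ ¬B)}
   clash {A, ¬A} at an ∃-successor — a ∈ (∃r.A ⊔ B)
2. Hence a : (∃r.A ⊔ B): entailed.

Yes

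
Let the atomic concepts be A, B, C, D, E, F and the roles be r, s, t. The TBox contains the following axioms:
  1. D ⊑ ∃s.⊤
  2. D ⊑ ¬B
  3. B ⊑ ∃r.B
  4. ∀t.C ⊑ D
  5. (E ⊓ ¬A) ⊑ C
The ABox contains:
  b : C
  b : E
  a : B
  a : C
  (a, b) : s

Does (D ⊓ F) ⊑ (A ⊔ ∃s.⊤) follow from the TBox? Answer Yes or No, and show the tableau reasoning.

Yes

1. (D ⊓ F) ⊑ (A ⊔ ∃s.⊤)  ⇔  ((D ⊓ F) ⊓ (¬A ⊓ ∀s.⊥)) unsat w.r.t. T
   all branches close; clash ⊥ at an ∃-successor
2. Hence (D ⊓ F) ⊑ (A ⊔ ∃s.⊤): entailed.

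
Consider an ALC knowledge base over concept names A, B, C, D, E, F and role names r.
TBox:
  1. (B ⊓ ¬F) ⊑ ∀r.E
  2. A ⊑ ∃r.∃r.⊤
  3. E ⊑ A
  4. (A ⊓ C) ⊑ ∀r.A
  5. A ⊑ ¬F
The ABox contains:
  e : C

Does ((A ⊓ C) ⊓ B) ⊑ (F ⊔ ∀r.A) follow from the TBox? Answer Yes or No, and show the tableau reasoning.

1. ((A ⊓ C) ⊓ B) ⊑ (F ⊔ ∀r.A)  ⇔  (((A ⊓ C) ⊓ B) ⊓ (¬F ⊓ ∃r.¬A)) unsat w.r.t. T
   all branches close; clash {A, ¬A} at an ∃-successor
2. Hence ((A ⊓ C) ⊓ B) ⊑ (F ⊔ ∀r.A): entailed.

Yes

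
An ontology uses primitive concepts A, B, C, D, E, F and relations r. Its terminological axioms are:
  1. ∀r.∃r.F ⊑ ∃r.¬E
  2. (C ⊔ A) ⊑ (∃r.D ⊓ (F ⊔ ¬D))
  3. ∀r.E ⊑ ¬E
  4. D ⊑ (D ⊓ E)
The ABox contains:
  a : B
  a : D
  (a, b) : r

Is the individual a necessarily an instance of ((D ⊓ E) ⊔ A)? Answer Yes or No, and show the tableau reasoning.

1. a : ((D ⊓ E) ⊔ A)?  L(a) = {B, D} ∪ {((¬D ⊔ ¬E) ⊓ ¬A)}
   clash {E, ¬E} at a — a ∈ ((D ⊓ E) ⊔ A)
2. Hence a : ((D ⊓ E) ⊔ A): entailed.

Yes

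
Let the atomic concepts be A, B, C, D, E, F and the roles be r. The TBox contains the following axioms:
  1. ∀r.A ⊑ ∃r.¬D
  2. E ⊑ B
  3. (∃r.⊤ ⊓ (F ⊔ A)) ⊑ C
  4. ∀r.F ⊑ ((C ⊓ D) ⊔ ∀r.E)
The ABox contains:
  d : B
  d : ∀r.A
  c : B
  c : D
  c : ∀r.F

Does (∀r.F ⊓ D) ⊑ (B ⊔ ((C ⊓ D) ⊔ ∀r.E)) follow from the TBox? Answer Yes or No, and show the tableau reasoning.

1. (∀r.F ⊓ D) ⊑ (B ⊔ ((C ⊓ D) ⊔ ∀r.E))  ⇔  ((∀r.F ⊓ D) ⊓ (¬B ⊓ ((¬C ⊔ ¬D) ⊓ ∃r.¬E))) unsat w.r.t. T
   all branches close; clash {D, ¬D} at x₀
2. Hence (∀r.F ⊓ D) ⊑ (B ⊔ ((C ⊓ D) ⊔ ∀r.E)): entailed.

Yes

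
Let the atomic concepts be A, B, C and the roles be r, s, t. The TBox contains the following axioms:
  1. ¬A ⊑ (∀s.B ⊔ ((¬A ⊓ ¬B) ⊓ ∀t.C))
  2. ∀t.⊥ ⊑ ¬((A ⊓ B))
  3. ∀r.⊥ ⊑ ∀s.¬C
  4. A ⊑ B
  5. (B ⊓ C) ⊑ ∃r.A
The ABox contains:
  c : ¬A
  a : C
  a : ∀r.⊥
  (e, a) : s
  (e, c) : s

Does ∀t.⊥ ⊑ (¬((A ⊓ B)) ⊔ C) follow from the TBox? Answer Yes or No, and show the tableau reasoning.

Yes

1. ∀t.⊥ ⊑ (¬((A ⊓ B)) ⊔ C)  ⇔  (∀t.⊥ ⊓ ((A ⊓ B) ⊓ ¬C)) unsat w.r.t. T
   all branches close; clash {B, ¬B} at x₀
2. Hence ∀t.⊥ ⊑ (¬((A ⊓ B)) ⊔ C): entailed.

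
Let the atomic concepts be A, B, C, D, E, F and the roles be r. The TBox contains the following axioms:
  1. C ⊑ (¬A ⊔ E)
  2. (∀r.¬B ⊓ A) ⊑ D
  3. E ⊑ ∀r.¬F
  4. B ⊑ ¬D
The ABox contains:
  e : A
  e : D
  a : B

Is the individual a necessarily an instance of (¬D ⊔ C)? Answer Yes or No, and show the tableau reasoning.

1. a : (¬D ⊔ C)?  L(a) = {B} ∪ {(D ⊓ ¬C)}
   clash {D, ¬D} at a — a ∈ (¬D ⊔ C)
2. Hence a : (¬D ⊔ C): entailed.

Yes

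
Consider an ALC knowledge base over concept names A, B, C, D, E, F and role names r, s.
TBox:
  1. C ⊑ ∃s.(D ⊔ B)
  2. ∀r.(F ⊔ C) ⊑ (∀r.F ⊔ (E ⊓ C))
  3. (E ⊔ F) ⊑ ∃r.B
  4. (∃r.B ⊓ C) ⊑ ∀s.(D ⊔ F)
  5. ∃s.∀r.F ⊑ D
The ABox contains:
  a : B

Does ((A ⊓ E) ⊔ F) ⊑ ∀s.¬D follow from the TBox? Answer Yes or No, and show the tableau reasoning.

No

1. ((A ⊓ E) ⊔ F) ⊑ ∀s.¬D  ⇔  (((A ⊓ E) ⊔ F) ⊓ ∃s.D) unsat w.r.t. T
   open: L(x₀) ⊇ {A, E, ¬C, ∀s.∃r.¬F, ∃r.(¬F ⊓ ¬C), …} (+ ∃-successors)
2. Hence ((A ⊓ E) ⊔ F) ⊑ ∀s.¬D: not entailed.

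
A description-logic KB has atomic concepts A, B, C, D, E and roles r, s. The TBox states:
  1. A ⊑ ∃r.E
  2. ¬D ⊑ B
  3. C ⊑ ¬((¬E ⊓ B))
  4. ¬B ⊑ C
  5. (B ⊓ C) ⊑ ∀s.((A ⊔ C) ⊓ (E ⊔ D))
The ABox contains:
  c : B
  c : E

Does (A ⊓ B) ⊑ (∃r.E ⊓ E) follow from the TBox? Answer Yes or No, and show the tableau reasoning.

1. (A ⊓ B) ⊑ (∃r.E ⊓ E)  ⇔  ((A ⊓ B) ⊓ (∀r.¬E ⊔ ¬E)) unsat w.r.t. T
   apply at x₀: A⊑∃r.E
   open: L(x₀) ⊇ {A, B, ¬C, ¬E, ∃r.E} (+ ∃-successors)
2. Hence (A ⊓ B) ⊑ (∃r.E ⊓ E): not entailed.

No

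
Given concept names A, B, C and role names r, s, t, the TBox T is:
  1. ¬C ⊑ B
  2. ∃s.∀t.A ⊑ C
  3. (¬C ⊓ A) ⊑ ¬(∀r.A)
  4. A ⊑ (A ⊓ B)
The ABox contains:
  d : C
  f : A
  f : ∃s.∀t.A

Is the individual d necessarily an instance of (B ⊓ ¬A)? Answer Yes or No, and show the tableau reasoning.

No

1. d : (B ⊓ ¬A)?  L(d) = {C} ∪ {(¬B ⊔ A)}
   open: L(d) ⊇ {C, ¬A, ¬B} — d ∉ (B ⊓ ¬A) possible
2. Hence d : (B ⊓ ¬A): not entailed.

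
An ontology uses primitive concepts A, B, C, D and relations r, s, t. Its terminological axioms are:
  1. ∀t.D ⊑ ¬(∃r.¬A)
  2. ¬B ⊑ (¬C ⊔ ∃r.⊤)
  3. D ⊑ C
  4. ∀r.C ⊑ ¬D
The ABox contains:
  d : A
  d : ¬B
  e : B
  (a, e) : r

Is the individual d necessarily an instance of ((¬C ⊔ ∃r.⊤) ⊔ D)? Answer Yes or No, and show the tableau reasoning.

1. d : ((¬C ⊔ ∃r.⊤) ⊔ D)?  L(d) = {A, ¬B} ∪ {((C ⊓ ∀r.⊥) ⊓ ¬D)}
   clash ⊥ at an ∃-successor — d ∈ ((¬C ⊔ ∃r.⊤) ⊔ D)
2. Hence d : ((¬C ⊔ ∃r.⊤) ⊔ D): entailed.

Yes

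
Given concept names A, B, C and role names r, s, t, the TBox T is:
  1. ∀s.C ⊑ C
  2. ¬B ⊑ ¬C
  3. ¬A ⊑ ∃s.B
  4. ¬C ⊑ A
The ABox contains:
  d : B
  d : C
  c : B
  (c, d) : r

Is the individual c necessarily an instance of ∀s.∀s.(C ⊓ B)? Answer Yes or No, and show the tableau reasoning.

1. c : ∀s.∀s.(C ⊓ B)?  L(c) = {B} ∪ {∃s.∃s.(¬C ⊔ ¬B)}
   open: L(c) ⊇ {A, B, C, ∃s.∃s.(¬C ⊔ ¬B)} (+ ∃-successors) — c ∉ ∀s.∀s.(C ⊓ B) possible
2. Hence c : ∀s.∀s.(C ⊓ B): not entailed.

No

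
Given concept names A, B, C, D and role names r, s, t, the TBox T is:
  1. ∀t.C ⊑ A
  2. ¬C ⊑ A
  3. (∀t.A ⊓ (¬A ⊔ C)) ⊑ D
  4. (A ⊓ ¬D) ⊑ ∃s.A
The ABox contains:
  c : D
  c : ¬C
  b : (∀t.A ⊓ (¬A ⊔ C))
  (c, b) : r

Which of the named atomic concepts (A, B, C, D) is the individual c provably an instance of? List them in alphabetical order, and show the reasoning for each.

1. c : A?  L(c) = {D, ¬C} ∪ {¬A}
   clash {A, ¬A} at c — c ∈ A
2. c : B?  L(c) = {D, ¬C} ∪ {¬B}
   apply at c: ¬C⊑A
   open: L(c) ⊇ {A, D, ¬B, ¬C} — c ∉ B possible
3. c : C?  L(c) = {D, ¬C} ∪ {¬C}
   apply at c: ¬C⊑A
   open: L(c) ⊇ {A, D, ¬C} — c ∉ C possible
4. c : D?  L(c) = {D, ¬C} ∪ {¬D}
   clash {D, ¬D} at c — c ∈ D
5. Entailed for c: {A, D}

{A, D}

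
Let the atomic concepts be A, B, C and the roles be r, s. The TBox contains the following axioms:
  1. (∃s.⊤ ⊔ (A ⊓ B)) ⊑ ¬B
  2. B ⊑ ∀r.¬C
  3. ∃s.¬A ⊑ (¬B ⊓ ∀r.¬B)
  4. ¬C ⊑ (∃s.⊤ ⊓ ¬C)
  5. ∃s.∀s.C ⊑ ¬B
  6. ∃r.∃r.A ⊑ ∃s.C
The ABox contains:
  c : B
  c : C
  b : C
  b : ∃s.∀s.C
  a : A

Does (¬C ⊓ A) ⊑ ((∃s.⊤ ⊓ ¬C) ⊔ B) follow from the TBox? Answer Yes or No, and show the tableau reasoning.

Yes

1. (¬C ⊓ A) ⊑ ((∃s.⊤ ⊓ ¬C) ⊔ B)  ⇔  ((¬C ⊓ A) ⊓ ((∀s.⊥ ⊔ C) ⊓ ¬B)) unsat w.r.t. T
   all branches close; clash {C, ¬C} at x₀
2. Hence (¬C ⊓ A) ⊑ ((∃s.⊤ ⊓ ¬C) ⊔ B): entailed.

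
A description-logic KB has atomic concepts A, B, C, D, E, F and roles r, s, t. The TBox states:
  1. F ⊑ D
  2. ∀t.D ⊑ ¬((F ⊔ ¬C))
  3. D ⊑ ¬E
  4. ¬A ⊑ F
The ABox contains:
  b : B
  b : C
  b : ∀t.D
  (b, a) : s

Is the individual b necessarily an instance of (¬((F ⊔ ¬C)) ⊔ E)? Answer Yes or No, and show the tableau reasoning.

1. b : (¬((F ⊔ ¬C)) ⊔ E)?  L(b) = {B, C, ∀t.D} ∪ {((F ⊔ ¬C) ⊓ ¬E)}
   clash {F, ¬F} at b — b ∈ (¬((F ⊔ ¬C)) ⊔ E)
2. Hence b : (¬((F ⊔ ¬C)) ⊔ E): entailed.

Yes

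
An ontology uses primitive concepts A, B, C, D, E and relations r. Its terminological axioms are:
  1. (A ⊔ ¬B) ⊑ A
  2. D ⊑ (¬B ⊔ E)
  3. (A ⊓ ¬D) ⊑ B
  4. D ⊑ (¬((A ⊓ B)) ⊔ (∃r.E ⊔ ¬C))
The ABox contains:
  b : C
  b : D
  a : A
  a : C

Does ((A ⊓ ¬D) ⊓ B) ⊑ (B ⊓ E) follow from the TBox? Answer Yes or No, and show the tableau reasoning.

No

1. ((A ⊓ ¬D) ⊓ B) ⊑ (B ⊓ E)  ⇔  (((A ⊓ ¬D) ⊓ B) ⊓ (¬B ⊔ ¬E)) unsat w.r.t. T
   open: L(x₀) ⊇ {A, B, ¬D, ¬E}
2. Hence ((A ⊓ ¬D) ⊓ B) ⊑ (B ⊓ E): not entailed.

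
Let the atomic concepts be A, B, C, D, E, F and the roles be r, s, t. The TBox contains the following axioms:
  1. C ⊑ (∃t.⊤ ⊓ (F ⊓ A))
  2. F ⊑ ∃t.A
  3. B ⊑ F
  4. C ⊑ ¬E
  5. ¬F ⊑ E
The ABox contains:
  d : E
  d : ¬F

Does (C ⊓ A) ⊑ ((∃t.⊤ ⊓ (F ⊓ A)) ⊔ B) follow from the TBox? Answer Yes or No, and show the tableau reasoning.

Yes

1. (C ⊓ A) ⊑ ((∃t.⊤ ⊓ (F ⊓ A)) ⊔ B)  ⇔  ((C ⊓ A) ⊓ ((∀t.⊥ ⊔ (¬F ⊔ ¬A)) ⊓ ¬B)) unsat w.r.t. T
   all branches close; clash {E, ¬E} at x₀
2. Hence (C ⊓ A) ⊑ ((∃t.⊤ ⊓ (F ⊓ A)) ⊔ B): entailed.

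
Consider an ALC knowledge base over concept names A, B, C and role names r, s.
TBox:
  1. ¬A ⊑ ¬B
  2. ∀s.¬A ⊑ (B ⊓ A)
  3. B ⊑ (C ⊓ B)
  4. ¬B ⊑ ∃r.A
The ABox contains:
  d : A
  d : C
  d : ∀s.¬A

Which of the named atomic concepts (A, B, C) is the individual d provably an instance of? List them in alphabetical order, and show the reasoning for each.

{A, B, C}

1. d : A?  L(d) = {A, C, ∀s.¬A} ∪ {¬A}
   clash {A, ¬A} at d — d ∈ A
2. d : B?  L(d) = {A, C, ∀s.¬A} ∪ {¬B}
   clash {B, ¬B} at d — d ∈ B
3. d : C?  L(d) = {A, C, ∀s.¬A} ∪ {¬C}
   clash {C, ¬C} at d — d ∈ C
4. Entailed for d: {A, B, C}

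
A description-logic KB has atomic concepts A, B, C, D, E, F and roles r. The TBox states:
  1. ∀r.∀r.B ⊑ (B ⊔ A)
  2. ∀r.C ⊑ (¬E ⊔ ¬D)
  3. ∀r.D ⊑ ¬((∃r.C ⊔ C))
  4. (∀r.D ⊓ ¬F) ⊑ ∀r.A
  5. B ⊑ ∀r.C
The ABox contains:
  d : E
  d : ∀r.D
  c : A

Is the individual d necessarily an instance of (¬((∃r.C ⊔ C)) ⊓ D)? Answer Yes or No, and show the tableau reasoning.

No

1. d : (¬((∃r.C ⊔ C)) ⊓ D)?  L(d) = {E, ∀r.D} ∪ {((∃r.C ⊔ C) ⊔ ¬D)}
   apply at d: ∀r.D⊑¬((∃r.C ⊔ C))
   open: L(d) ⊇ {E, F, ¬B, ¬C, ¬D, …} (+ ∃-successors) — d ∉ (¬((∃r.C ⊔ C)) ⊓ D) possible
2. Hence d : (¬((∃r.C ⊔ C)) ⊓ D): not entailed.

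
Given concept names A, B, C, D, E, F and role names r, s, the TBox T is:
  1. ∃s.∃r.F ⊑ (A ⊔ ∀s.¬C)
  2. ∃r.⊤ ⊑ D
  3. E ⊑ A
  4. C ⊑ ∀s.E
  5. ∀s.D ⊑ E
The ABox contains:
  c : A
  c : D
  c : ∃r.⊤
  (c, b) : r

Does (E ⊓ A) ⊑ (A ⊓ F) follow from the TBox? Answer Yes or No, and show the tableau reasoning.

1. (E ⊓ A) ⊑ (A ⊓ F)  ⇔  ((E ⊓ A) ⊓ (¬A ⊔ ¬F)) unsat w.r.t. T
   open: L(x₀) ⊇ {A, E, ¬C, ¬F, ∀r.⊥, …}
2. Hence (E ⊓ A) ⊑ (A ⊓ F): not entailed.

No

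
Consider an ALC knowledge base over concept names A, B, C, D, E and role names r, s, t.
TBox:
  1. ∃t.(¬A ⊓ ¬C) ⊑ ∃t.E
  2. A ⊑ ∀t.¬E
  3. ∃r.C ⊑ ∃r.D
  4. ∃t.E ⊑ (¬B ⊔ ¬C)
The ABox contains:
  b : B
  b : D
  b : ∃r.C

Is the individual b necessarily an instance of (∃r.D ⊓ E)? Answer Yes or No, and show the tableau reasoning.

No

1. b : (∃r.D ⊓ E)?  L(b) = {B, D, ∃r.C} ∪ {(∀r.¬D ⊔ ¬E)}
   apply at b: ∃r.C⊑∃r.D
   open: L(b) ⊇ {B, D, ¬A, ¬E, ∀t.(A ⊔ C), …} (+ ∃-successors) — b ∉ (∃r.D ⊓ E) possible
2. Hence b : (∃r.D ⊓ E): not entailed.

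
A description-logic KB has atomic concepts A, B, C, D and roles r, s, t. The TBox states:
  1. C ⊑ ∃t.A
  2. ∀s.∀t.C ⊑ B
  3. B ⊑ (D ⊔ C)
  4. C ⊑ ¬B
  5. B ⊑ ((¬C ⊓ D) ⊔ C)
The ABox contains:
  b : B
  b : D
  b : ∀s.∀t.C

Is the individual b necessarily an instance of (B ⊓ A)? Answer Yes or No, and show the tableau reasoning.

No

1. b : (B ⊓ A)?  L(b) = {B, D, ∀s.∀t.C} ∪ {(¬B ⊔ ¬A)}
   apply at b: B⊑(D ⊔ C); B⊑((¬C ⊓ D) ⊔ C)
   open: L(b) ⊇ {B, D, ¬A, ¬C, ∀s.∀t.C} — b ∉ (B ⊓ A) possible
2. Hence b : (B ⊓ A): not entailed.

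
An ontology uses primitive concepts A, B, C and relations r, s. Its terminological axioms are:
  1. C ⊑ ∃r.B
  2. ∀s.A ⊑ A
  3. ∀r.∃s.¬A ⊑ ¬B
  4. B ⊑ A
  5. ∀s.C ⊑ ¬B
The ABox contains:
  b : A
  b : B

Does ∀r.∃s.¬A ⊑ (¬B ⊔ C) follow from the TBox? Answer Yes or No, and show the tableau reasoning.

Yes

1. ∀r.∃s.¬A ⊑ (¬B ⊔ C)  ⇔  (∀r.∃s.¬A ⊓ (B ⊓ ¬C)) unsat w.r.t. T
   all branches close; clash {B, ¬B} at x₀
2. Hence ∀r.∃s.¬A ⊑ (¬B ⊔ C): entailed.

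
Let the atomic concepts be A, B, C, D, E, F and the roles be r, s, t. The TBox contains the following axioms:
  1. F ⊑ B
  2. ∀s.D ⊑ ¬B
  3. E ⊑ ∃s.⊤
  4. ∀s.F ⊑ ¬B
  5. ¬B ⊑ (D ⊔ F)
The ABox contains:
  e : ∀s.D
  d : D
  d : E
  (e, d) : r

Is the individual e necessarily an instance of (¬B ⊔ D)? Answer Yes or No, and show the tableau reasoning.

1. e : (¬B ⊔ D)?  L(e) = {∀s.D} ∪ {(B ⊓ ¬D)}
   clash {B, ¬B} at e — e ∈ (¬B ⊔ D)
2. Hence e : (¬B ⊔ D): entailed.

Yes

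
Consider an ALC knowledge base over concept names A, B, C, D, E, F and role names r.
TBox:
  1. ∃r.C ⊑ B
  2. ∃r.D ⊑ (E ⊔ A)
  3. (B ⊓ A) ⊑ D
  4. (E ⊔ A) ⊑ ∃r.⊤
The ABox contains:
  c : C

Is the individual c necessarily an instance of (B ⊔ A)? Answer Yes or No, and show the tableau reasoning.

No

1. c : (B ⊔ A)?  L(c) = {C} ∪ {(¬B ⊓ ¬A)}
   open: L(c) ⊇ {C, ¬A, ¬B, ¬E, ∀r.¬C, …} — c ∉ (B ⊔ A) possible
2. Hence c : (B ⊔ A): not entailed.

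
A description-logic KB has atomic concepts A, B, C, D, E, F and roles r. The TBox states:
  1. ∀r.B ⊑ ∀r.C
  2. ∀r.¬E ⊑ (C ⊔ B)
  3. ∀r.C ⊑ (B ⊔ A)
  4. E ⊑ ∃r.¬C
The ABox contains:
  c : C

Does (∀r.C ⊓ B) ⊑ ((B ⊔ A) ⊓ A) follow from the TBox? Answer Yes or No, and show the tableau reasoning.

1. (∀r.C ⊓ B) ⊑ ((B ⊔ A) ⊓ A)  ⇔  ((∀r.C ⊓ B) ⊓ ((¬B ⊓ ¬A) ⊔ ¬A)) unsat w.r.t. T
   apply at x₀: ∀r.C⊑(B ⊔ A)
   open: L(x₀) ⊇ {B, ¬A, ¬E, ∀r.C, ∃r.E} (+ ∃-successors)
2. Hence (∀r.C ⊓ B) ⊑ ((B ⊔ A) ⊓ A): not entailed.

No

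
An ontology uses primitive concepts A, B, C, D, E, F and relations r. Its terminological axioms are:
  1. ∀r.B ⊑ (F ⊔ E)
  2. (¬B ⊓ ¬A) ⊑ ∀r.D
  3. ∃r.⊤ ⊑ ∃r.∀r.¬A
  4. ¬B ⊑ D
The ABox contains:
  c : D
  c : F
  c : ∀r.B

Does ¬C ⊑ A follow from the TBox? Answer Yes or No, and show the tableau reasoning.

No

1. ¬C ⊑ A  ⇔  (¬C ⊓ ¬A) unsat w.r.t. T
   open: L(x₀) ⊇ {B, ¬A, ¬C, ∃r.¬B, ∃r.∀r.¬A} (+ ∃-successors)
2. Hence ¬C ⊑ A: not entailed.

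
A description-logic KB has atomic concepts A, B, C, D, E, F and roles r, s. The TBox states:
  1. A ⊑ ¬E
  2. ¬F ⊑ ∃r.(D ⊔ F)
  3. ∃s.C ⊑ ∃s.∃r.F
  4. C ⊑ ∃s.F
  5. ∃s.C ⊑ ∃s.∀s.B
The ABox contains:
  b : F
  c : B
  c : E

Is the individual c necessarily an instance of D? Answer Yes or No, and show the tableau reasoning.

1. c : D?  L(c) = {B, E} ∪ {¬D}
   open: L(c) ⊇ {B, E, F, ¬A, ¬C, …} — c ∉ D possible
2. Hence c : D: not entailed.

No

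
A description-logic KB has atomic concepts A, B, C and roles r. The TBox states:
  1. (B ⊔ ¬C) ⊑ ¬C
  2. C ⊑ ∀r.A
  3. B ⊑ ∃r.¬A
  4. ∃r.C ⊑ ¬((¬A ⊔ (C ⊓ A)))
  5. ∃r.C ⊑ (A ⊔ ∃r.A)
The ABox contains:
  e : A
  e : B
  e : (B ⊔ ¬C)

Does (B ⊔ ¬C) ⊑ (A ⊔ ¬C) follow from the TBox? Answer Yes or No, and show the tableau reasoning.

Yes

1. (B ⊔ ¬C) ⊑ (A ⊔ ¬C)  ⇔  ((B ⊔ ¬C) ⊓ (¬A ⊓ C)) unsat w.r.t. T
   all branches close; clash {C, ¬C} at x₀
2. Hence (B ⊔ ¬C) ⊑ (A ⊔ ¬C): entailed.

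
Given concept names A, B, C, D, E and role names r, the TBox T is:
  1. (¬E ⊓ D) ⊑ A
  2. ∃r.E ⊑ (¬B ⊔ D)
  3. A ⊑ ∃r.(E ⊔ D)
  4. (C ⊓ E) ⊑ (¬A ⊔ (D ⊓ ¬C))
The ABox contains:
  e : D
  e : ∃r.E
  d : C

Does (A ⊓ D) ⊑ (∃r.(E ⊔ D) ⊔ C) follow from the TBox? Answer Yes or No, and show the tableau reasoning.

Yes

1. (A ⊓ D) ⊑ (∃r.(E ⊔ D) ⊔ C)  ⇔  ((A ⊓ D) ⊓ (∀r.(¬E ⊓ ¬D) ⊓ ¬C)) unsat w.r.t. T
   all branches close; clash {D, ¬D} at an ∃-successor
2. Hence (A ⊓ D) ⊑ (∃r.(E ⊔ D) ⊔ C): entailed.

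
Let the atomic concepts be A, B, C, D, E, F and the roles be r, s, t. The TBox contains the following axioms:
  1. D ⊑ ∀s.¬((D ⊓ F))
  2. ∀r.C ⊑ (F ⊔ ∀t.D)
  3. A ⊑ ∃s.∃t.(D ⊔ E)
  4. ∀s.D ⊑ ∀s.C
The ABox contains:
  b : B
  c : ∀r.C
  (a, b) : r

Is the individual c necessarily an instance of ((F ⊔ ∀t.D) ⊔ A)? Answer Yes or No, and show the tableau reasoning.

1. c : ((F ⊔ ∀t.D) ⊔ A)?  L(c) = {∀r.C} ∪ {((¬F ⊓ ∃t.¬D) ⊓ ¬A)}
   clash {D, ¬D} at an ∃-successor — c ∈ ((F ⊔ ∀t.D) ⊔ A)
2. Hence c : ((F ⊔ ∀t.D) ⊔ A): entailed.

Yes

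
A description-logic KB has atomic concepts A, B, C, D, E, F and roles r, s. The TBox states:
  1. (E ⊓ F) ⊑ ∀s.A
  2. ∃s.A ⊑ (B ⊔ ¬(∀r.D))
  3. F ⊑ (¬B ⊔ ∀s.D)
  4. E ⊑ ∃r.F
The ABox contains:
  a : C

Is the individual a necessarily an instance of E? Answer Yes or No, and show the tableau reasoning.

1. a : E?  L(a) = {C} ∪ {¬E}
   open: L(a) ⊇ {C, ¬E, ¬F, ∀s.¬A} — a ∉ E possible
2. Hence a : E: not entailed.

No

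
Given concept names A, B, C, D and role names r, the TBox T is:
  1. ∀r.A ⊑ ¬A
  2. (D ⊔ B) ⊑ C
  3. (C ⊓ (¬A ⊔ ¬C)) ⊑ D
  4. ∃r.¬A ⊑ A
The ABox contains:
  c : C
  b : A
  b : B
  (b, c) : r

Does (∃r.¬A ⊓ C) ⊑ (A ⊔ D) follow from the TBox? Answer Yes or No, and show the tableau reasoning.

Yes

1. (∃r.¬A ⊓ C) ⊑ (A ⊔ D)  ⇔  ((∃r.¬A ⊓ C) ⊓ (¬A ⊓ ¬D)) unsat w.r.t. T
   all branches close; clash {A, ¬A} at x₀
2. Hence (∃r.¬A ⊓ C) ⊑ (A ⊔ D): entailed.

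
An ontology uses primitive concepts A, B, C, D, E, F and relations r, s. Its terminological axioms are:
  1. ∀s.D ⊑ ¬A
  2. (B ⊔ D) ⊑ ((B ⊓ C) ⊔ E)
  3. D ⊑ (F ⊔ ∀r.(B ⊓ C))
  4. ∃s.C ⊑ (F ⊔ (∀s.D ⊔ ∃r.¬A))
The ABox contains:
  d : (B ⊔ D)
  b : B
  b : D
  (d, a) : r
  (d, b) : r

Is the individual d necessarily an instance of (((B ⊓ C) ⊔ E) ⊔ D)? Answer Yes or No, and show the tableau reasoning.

1. d : (((B ⊓ C) ⊔ E) ⊔ D)?  L(d) = {(B ⊔ D)} ∪ {(((¬B ⊔ ¬C) ⊓ ¬E) ⊓ ¬D)}
   clash {D, ¬D} at d — d ∈ (((B ⊓ C) ⊔ E) ⊔ D)
2. Hence d : (((B ⊓ C) ⊔ E) ⊔ D): entailed.

Yes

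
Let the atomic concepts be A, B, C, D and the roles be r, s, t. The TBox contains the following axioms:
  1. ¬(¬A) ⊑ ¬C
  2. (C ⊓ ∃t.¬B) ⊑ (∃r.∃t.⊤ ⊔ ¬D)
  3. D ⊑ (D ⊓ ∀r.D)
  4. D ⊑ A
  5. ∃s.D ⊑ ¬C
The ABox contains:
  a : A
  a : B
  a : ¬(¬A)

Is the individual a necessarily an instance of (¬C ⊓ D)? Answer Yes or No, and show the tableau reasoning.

No

1. a : (¬C ⊓ D)?  L(a) = {A, B, ¬(¬A)} ∪ {(C ⊔ ¬D)}
   apply at a: ¬(¬A)⊑¬C
   open: L(a) ⊇ {A, B, ¬C, ¬D} — a ∉ (¬C ⊓ D) possible
2. Hence a : (¬C ⊓ D): not entailed.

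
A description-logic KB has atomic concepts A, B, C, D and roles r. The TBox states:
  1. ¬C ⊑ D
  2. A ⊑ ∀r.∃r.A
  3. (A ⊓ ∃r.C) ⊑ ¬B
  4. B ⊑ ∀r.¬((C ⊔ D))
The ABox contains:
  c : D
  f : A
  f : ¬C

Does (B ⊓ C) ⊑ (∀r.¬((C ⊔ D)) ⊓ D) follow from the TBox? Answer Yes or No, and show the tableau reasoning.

No

1. (B ⊓ C) ⊑ (∀r.¬((C ⊔ D)) ⊓ D)  ⇔  ((B ⊓ C) ⊓ (∃r.(C ⊔ D) ⊔ ¬D)) unsat w.r.t. T
   apply at x₀: B⊑∀r.¬((C ⊔ D))
   open: L(x₀) ⊇ {B, C, ¬A, ¬D, ∀r.(¬C ⊓ ¬D)}
2. Hence (B ⊓ C) ⊑ (∀r.¬((C ⊔ D)) ⊓ D): not entailed.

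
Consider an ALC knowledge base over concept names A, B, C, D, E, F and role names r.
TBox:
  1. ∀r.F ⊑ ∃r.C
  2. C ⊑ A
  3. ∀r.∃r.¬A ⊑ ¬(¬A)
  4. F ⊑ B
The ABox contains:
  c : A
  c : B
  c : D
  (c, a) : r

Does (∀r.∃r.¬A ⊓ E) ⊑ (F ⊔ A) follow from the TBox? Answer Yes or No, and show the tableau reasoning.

Yes

1. (∀r.∃r.¬A ⊓ E) ⊑ (F ⊔ A)  ⇔  ((∀r.∃r.¬A ⊓ E) ⊓ (¬F ⊓ ¬A)) unsat w.r.t. T
   all branches close; clash {A, ¬A} at x₀
2. Hence (∀r.∃r.¬A ⊓ E) ⊑ (F ⊔ A): entailed.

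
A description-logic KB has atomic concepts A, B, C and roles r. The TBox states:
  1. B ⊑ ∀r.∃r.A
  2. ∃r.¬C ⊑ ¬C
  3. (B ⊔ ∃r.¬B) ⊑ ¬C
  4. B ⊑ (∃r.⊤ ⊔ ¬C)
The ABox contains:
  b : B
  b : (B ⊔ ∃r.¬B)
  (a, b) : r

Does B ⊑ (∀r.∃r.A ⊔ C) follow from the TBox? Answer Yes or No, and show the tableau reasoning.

Yes

1. B ⊑ (∀r.∃r.A ⊔ C)  ⇔  (B ⊓ (∃r.∀r.¬A ⊓ ¬C)) unsat w.r.t. T
   all branches close; clash {A, ¬A} at an ∃-successor
2. Hence B ⊑ (∀r.∃r.A ⊔ C): entailed.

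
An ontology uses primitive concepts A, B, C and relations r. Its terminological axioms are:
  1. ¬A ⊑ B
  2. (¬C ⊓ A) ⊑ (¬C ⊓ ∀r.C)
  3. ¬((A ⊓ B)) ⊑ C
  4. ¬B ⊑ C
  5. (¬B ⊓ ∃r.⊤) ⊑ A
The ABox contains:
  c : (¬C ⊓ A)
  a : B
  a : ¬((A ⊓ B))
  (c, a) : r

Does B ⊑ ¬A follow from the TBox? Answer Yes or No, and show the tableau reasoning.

No

1. B ⊑ ¬A  ⇔  (B ⊓ A) unsat w.r.t. T
   open: L(x₀) ⊇ {A, B, C}
2. Hence B ⊑ ¬A: not entailed.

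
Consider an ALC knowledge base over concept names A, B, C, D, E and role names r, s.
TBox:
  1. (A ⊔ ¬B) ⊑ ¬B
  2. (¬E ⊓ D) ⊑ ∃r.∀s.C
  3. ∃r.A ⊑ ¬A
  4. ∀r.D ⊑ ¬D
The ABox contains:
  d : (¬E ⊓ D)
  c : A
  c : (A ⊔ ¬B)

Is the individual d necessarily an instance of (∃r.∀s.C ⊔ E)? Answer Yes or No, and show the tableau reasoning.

1. d : (∃r.∀s.C ⊔ E)?  L(d) = {(¬E ⊓ D)} ∪ {(∀r.∃s.¬C ⊓ ¬E)}
   clash {D, ¬D} at d — d ∈ (∃r.∀s.C ⊔ E)
2. Hence d : (∃r.∀s.C ⊔ E): entailed.

Yes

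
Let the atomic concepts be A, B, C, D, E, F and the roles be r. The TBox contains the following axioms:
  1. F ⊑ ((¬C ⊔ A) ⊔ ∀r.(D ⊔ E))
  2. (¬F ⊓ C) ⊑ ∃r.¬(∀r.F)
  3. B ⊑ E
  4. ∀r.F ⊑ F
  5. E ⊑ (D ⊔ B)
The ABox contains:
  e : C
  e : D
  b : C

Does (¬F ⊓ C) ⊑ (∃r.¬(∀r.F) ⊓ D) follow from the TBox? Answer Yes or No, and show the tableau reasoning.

No

1. (¬F ⊓ C) ⊑ (∃r.¬(∀r.F) ⊓ D)  ⇔  ((¬F ⊓ C) ⊓ (∀r.∀r.F ⊔ ¬D)) unsat w.r.t. T
   apply at x₀: (¬F ⊓ C)⊑∃r.¬(∀r.F)
   open: L(x₀) ⊇ {C, ¬B, ¬D, ¬E, ¬F, …} (+ ∃-successors)
2. Hence (¬F ⊓ C) ⊑ (∃r.¬(∀r.F) ⊓ D): not entailed.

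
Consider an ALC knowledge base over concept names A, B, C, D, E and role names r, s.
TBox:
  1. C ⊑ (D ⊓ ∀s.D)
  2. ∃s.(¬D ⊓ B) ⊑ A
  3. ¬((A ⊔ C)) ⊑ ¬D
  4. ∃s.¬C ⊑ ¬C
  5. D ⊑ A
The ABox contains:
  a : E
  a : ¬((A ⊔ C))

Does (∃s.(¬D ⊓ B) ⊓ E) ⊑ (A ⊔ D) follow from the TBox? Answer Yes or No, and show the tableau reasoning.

1. (∃s.(¬D ⊓ B) ⊓ E) ⊑ (A ⊔ D)  ⇔  ((∃s.(¬D ⊓ B) ⊓ E) ⊓ (¬A ⊓ ¬D)) unsat w.r.t. T
   all branches close; clash {A, ¬A} at x₀
2. Hence (∃s.(¬D ⊓ B) ⊓ E) ⊑ (A ⊔ D): entailed.

Yes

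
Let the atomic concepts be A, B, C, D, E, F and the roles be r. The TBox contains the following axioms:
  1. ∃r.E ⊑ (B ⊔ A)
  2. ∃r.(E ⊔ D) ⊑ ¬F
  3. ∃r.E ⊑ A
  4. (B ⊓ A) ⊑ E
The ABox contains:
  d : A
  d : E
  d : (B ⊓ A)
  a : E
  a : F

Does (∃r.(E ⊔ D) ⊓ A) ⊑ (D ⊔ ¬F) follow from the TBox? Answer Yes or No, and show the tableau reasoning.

1. (∃r.(E ⊔ D) ⊓ A) ⊑ (D ⊔ ¬F)  ⇔  ((∃r.(E ⊔ D) ⊓ A) ⊓ (¬D ⊓ F)) unsat w.r.t. T
   all branches close; clash {F, ¬F} at x₀
2. Hence (∃r.(E ⊔ D) ⊓ A) ⊑ (D ⊔ ¬F): entailed.

Yes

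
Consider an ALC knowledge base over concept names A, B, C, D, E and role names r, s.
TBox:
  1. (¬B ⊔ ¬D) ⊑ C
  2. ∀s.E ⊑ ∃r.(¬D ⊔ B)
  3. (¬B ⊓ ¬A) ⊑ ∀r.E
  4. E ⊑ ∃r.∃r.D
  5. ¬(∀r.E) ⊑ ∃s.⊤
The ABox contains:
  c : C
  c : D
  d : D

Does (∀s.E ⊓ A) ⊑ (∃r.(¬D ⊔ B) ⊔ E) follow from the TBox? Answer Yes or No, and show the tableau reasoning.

Yes

1. (∀s.E ⊓ A) ⊑ (∃r.(¬D ⊔ B) ⊔ E)  ⇔  ((∀s.E ⊓ A) ⊓ (∀r.(D ⊓ ¬B) ⊓ ¬E)) unsat w.r.t. T
   all branches close; clash {B, ¬B} at an ∃-successor
2. Hence (∀s.E ⊓ A) ⊑ (∃r.(¬D ⊔ B) ⊔ E): entailed.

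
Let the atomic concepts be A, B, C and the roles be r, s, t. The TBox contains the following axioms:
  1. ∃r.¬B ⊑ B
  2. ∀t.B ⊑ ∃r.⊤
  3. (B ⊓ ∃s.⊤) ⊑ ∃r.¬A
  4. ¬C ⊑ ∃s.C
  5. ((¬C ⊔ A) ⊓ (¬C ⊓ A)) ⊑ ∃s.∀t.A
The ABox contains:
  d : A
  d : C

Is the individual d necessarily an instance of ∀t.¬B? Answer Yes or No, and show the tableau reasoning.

No

1. d : ∀t.¬B?  L(d) = {A, C} ∪ {∃t.B}
   open: L(d) ⊇ {A, C, ¬B, ∀r.B, ∃t.B, …} (+ ∃-successors) — d ∉ ∀t.¬B possible
2. Hence d : ∀t.¬B: not entailed.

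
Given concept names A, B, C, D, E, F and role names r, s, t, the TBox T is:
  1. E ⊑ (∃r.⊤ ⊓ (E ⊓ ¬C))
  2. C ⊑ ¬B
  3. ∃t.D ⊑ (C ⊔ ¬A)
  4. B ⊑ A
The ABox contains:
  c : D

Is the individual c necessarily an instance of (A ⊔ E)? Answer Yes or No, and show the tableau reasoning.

No

1. c : (A ⊔ E)?  L(c) = {D} ∪ {(¬A ⊓ ¬E)}
   open: L(c) ⊇ {D, ¬A, ¬B, ¬E, ∀t.¬D} — c ∉ (A ⊔ E) possible
2. Hence c : (A ⊔ E): not entailed.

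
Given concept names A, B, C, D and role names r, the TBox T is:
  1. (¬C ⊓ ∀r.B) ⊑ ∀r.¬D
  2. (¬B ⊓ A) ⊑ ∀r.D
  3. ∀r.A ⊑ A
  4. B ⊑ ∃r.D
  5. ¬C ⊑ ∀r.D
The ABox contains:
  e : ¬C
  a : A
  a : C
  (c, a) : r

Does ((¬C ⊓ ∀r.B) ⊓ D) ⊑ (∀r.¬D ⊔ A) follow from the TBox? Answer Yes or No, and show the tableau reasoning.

Yes

1. ((¬C ⊓ ∀r.B) ⊓ D) ⊑ (∀r.¬D ⊔ A)  ⇔  (((¬C ⊓ ∀r.B) ⊓ D) ⊓ (∃r.D ⊓ ¬A)) unsat w.r.t. T
   all branches close; clash {A, ¬A} at x₀
2. Hence ((¬C ⊓ ∀r.B) ⊓ D) ⊑ (∀r.¬D ⊔ A): entailed.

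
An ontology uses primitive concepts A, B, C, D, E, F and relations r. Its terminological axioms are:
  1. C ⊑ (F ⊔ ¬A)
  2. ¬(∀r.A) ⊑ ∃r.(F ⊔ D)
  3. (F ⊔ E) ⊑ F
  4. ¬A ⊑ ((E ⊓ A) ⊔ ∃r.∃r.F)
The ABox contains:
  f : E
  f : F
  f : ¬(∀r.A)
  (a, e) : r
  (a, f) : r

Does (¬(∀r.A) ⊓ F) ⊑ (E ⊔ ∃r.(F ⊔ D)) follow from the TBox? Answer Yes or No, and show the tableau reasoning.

Yes

1. (¬(∀r.A) ⊓ F) ⊑ (E ⊔ ∃r.(F ⊔ D))  ⇔  ((∃r.¬A ⊓ F) ⊓ (¬E ⊓ ∀r.(¬F ⊓ ¬D))) unsat w.r.t. T
   all branches close; clash {D, ¬D} at an ∃-successor
2. Hence (¬(∀r.A) ⊓ F) ⊑ (E ⊔ ∃r.(F ⊔ D)): entailed.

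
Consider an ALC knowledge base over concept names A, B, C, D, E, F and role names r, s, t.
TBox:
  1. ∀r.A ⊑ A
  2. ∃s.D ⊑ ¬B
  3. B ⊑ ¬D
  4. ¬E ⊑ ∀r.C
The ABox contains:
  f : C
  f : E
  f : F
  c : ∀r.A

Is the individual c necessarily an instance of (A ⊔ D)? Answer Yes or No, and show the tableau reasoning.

Yes

1. c : (A ⊔ D)?  L(c) = {∀r.A} ∪ {(¬A ⊓ ¬D)}
   clash {A, ¬A} at c — c ∈ (A ⊔ D)
2. Hence c : (A ⊔ D): entailed.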